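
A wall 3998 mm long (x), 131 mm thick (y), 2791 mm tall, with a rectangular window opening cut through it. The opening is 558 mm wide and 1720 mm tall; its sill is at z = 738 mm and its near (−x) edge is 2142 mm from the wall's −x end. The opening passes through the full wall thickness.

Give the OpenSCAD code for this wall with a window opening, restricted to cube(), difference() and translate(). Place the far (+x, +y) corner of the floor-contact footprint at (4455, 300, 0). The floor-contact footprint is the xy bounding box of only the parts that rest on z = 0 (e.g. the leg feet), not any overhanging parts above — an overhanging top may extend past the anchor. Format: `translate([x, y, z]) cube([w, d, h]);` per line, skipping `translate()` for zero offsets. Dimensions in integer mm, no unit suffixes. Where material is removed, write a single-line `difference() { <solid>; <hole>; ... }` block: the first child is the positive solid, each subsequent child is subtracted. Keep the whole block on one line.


difference() { translate([457, 169, 0]) cube([3998, 131, 2791]); translate([2599, 169, 738]) cube([558, 131, 1720]); }


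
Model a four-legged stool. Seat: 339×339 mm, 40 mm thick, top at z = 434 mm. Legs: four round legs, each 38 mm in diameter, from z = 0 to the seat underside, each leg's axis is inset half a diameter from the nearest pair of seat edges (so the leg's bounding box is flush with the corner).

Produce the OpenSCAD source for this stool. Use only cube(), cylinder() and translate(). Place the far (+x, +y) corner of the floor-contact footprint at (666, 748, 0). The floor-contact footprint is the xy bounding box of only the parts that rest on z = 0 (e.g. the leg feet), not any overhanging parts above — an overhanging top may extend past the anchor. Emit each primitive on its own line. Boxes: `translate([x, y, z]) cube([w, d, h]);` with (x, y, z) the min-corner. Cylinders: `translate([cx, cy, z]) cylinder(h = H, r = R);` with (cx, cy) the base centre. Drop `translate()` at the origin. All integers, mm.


translate([327, 409, 394]) cube([339, 339, 40]);
translate([346, 428, 0]) cylinder(h = 394, r = 19);
translate([647, 428, 0]) cylinder(h = 394, r = 19);
translate([346, 729, 0]) cylinder(h = 394, r = 19);
translate([647, 729, 0]) cylinder(h = 394, r = 19);


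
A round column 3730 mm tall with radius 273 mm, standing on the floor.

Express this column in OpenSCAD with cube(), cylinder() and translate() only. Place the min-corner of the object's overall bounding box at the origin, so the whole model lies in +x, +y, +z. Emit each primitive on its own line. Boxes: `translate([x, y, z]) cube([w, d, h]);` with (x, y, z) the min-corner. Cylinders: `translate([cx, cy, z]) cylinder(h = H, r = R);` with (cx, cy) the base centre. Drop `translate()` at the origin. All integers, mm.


translate([273, 273, 0]) cylinder(h = 3730, r = 273);


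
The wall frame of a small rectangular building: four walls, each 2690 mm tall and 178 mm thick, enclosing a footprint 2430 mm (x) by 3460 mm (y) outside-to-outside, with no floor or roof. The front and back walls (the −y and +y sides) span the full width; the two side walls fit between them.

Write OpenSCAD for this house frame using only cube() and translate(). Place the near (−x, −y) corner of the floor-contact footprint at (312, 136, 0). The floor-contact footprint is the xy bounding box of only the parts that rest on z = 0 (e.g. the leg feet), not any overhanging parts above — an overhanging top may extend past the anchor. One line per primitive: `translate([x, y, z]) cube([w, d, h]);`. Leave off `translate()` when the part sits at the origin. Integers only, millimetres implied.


translate([312, 136, 0]) cube([2430, 178, 2690]);
translate([312, 3418, 0]) cube([2430, 178, 2690]);
translate([312, 314, 0]) cube([178, 3104, 2690]);
translate([2564, 314, 0]) cube([178, 3104, 2690]);


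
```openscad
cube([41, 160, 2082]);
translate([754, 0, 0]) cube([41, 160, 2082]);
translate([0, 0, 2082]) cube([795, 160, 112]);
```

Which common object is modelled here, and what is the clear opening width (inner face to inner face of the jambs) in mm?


A door frame. The clear opening width is 713 mm.

Two 2082 mm tall posts with a header on top — a door frame. The left jamb is 41 mm wide at x = 0; the right jamb starts at x = 754. The clear opening is 754 − 41 = 713 mm.


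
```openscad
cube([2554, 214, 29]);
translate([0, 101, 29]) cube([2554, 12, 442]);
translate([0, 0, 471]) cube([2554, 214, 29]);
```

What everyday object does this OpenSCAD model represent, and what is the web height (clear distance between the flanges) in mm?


An I-beam. The web height is 442 mm.

Two wide flanges with a thin centred web — an I-beam. Overall 500 mm minus two 29 mm flanges gives a web of 500 − 2·29 = 442 mm.


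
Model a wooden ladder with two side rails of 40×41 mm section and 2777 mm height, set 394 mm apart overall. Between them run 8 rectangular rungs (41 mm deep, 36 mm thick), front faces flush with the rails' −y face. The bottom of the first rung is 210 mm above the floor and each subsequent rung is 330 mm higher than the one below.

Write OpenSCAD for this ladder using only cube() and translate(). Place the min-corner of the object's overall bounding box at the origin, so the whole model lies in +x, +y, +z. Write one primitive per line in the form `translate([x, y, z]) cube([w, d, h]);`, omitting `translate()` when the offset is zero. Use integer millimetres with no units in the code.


// rung span = 394 - 2*40 = 314
// rung[k] z = 210 + k*330
cube([40, 41, 2777]);
translate([354, 0, 0]) cube([40, 41, 2777]);
translate([40, 0, 210]) cube([314, 41, 36]);
translate([40, 0, 540]) cube([314, 41, 36]);
translate([40, 0, 870]) cube([314, 41, 36]);
translate([40, 0, 1200]) cube([314, 41, 36]);
translate([40, 0, 1530]) cube([314, 41, 36]);
translate([40, 0, 1860]) cube([314, 41, 36]);
translate([40, 0, 2190]) cube([314, 41, 36]);
translate([40, 0, 2520]) cube([314, 41, 36]);


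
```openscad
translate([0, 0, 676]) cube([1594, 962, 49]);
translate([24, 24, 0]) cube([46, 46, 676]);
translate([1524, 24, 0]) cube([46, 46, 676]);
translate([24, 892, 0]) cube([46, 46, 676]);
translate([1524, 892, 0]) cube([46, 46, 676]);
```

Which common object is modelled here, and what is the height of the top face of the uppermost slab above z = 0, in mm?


A table. The table height is 725 mm.

A 1594×962×49 slab sits at z = 676 on four 46 mm square posts — a table. The top surface is at 676 + 49 = 725 mm.


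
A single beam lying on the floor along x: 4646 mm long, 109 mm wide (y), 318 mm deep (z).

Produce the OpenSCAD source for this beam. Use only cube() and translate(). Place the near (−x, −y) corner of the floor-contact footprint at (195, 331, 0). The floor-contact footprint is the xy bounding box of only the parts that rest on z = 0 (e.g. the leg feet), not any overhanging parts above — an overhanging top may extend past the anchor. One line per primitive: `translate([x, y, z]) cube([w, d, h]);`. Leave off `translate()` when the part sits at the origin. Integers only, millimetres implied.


translate([195, 331, 0]) cube([4646, 109, 318]);


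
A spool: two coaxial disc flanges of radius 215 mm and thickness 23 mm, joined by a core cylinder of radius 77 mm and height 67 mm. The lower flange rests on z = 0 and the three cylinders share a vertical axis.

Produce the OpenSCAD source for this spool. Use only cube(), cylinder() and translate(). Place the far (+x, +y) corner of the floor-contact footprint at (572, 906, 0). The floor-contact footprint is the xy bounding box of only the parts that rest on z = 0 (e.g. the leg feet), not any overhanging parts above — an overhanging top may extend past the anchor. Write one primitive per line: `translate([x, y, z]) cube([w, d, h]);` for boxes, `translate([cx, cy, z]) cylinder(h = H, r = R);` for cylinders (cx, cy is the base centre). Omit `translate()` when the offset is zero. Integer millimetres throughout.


translate([357, 691, 0]) cylinder(h = 23, r = 215);
translate([357, 691, 23]) cylinder(h = 67, r = 77);
translate([357, 691, 90]) cylinder(h = 23, r = 215);


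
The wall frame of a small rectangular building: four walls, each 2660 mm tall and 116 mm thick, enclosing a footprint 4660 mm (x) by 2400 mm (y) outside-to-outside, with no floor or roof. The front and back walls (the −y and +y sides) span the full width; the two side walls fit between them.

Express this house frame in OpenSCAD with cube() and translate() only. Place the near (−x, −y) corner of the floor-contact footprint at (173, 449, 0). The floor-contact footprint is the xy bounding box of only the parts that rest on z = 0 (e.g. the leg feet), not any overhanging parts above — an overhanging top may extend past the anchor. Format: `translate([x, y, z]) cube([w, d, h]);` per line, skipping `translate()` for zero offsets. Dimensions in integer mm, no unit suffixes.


translate([173, 449, 0]) cube([4660, 116, 2660]);
translate([173, 2733, 0]) cube([4660, 116, 2660]);
translate([173, 565, 0]) cube([116, 2168, 2660]);
translate([4717, 565, 0]) cube([116, 2168, 2660]);


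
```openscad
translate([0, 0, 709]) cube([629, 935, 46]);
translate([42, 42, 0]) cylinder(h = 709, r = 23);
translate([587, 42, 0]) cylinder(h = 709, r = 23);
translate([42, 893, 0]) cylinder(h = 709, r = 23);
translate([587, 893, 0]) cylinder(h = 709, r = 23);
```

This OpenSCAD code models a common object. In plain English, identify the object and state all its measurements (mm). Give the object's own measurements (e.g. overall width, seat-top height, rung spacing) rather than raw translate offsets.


A table: top 629 mm (x) × 935 mm (y), 46 mm thick, upper face at z = 755 mm, on four round legs of 46 mm diameter, each leg's bounding box inset 19 mm from the nearest pair of top edges from z = 0 to the bottom of the top.


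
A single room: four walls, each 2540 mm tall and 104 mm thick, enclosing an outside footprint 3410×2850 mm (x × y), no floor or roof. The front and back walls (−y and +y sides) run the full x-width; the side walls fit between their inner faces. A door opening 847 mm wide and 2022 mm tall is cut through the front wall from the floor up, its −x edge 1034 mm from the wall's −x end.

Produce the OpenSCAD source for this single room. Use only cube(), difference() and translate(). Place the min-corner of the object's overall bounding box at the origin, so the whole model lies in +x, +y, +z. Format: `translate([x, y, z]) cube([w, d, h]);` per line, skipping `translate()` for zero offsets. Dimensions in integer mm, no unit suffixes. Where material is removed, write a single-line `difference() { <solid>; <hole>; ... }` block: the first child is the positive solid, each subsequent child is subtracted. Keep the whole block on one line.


difference() { cube([3410, 104, 2540]); translate([1034, 0, 0]) cube([847, 104, 2022]); }
translate([0, 2746, 0]) cube([3410, 104, 2540]);
translate([0, 104, 0]) cube([104, 2642, 2540]);
translate([3306, 104, 0]) cube([104, 2642, 2540]);


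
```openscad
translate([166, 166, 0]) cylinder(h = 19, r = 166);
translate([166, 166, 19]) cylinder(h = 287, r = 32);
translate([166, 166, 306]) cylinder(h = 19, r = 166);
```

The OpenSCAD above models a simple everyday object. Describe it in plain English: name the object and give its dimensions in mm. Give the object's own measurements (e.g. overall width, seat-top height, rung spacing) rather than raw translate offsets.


A spool: two coaxial disc flanges of radius 166 mm and thickness 19 mm, joined by a core cylinder of radius 32 mm and height 287 mm. The lower flange rests on z = 0 and the three cylinders share a vertical axis.


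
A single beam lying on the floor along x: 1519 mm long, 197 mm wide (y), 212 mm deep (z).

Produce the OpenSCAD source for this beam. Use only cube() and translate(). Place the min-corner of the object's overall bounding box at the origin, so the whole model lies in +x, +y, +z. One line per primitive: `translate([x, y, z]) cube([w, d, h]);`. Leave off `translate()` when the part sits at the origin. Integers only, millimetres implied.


cube([1519, 197, 212]);


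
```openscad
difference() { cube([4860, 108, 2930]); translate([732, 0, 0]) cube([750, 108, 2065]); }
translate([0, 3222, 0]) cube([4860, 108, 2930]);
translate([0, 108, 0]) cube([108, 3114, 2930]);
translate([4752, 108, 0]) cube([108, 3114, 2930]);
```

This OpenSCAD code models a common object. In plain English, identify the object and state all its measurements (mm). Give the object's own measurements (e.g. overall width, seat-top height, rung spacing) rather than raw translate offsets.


A single room: four walls, each 2930 mm tall and 108 mm thick, enclosing an outside footprint 4860×3330 mm (x × y), no floor or roof. The front and back walls (−y and +y sides) run the full x-width; the side walls fit between their inner faces. A door opening 750 mm wide and 2065 mm tall is cut through the front wall from the floor up, its −x edge 732 mm from the wall's −x end.


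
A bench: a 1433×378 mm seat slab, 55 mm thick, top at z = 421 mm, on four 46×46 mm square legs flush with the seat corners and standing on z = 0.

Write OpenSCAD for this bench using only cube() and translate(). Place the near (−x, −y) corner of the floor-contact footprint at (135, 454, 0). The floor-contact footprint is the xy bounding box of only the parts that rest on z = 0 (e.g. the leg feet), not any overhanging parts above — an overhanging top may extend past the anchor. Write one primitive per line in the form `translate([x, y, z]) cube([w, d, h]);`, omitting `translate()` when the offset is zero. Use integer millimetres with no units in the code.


translate([135, 454, 366]) cube([1433, 378, 55]);
translate([135, 454, 0]) cube([46, 46, 366]);
translate([135, 786, 0]) cube([46, 46, 366]);
translate([1522, 454, 0]) cube([46, 46, 366]);
translate([1522, 786, 0]) cube([46, 46, 366]);


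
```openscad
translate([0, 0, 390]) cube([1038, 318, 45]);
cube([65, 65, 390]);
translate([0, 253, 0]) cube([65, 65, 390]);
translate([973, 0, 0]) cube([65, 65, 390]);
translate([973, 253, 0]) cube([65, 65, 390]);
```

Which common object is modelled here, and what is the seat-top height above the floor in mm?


A bench. The seat-top height is 435 mm.

A long slab on four corner posts — a bench. The slab sits at z = 390 with thickness 45, so the top is 390 + 45 = 435 mm.


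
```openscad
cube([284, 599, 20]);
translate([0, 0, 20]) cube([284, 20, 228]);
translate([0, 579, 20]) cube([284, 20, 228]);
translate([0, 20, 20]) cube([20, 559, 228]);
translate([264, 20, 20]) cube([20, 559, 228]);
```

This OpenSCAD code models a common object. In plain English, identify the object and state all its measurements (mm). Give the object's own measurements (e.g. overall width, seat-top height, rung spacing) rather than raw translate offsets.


An open-topped rectangular box: outside dimensions 284×599×248 mm, with a uniform wall and base thickness of 20 mm. The base is a full 284×599 slab on the floor; four walls sit on top of the base. The front and back walls (the −y and +y sides) span the full width; the two side walls fit between them.


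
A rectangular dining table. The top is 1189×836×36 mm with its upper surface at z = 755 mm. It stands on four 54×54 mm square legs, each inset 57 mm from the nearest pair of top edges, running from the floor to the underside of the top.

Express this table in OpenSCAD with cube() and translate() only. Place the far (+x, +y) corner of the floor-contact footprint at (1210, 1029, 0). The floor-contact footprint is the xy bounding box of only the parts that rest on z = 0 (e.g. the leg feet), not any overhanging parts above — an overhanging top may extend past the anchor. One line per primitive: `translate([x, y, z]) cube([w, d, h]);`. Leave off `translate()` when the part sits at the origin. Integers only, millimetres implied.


// leg_h = 755 - 36 = 719
translate([78, 250, 719]) cube([1189, 836, 36]);
translate([135, 307, 0]) cube([54, 54, 719]);
translate([1156, 307, 0]) cube([54, 54, 719]);
translate([135, 975, 0]) cube([54, 54, 719]);
translate([1156, 975, 0]) cube([54, 54, 719]);


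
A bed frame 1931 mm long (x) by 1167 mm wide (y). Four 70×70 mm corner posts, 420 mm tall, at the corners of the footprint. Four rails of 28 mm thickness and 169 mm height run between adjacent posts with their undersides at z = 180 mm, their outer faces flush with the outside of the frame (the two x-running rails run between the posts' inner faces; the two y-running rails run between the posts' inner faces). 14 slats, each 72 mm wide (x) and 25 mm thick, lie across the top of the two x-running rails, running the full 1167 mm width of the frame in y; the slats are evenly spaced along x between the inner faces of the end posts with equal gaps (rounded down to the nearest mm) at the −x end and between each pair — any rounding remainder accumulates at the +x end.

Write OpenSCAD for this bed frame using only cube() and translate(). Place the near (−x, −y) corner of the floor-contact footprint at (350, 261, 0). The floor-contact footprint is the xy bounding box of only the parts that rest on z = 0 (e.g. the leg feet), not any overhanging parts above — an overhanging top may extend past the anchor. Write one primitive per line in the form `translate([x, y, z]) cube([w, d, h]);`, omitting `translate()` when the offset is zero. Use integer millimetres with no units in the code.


// slat z = rail_z + rail_h = 180 + 169 = 349
// slat gap = ⌊(1791 − 14·72) / 15⌋ = 52
translate([350, 261, 0]) cube([70, 70, 420]);
translate([350, 1358, 0]) cube([70, 70, 420]);
translate([2211, 261, 0]) cube([70, 70, 420]);
translate([2211, 1358, 0]) cube([70, 70, 420]);
translate([420, 261, 180]) cube([1791, 28, 169]);
translate([420, 1400, 180]) cube([1791, 28, 169]);
translate([350, 331, 180]) cube([28, 1027, 169]);
translate([2253, 331, 180]) cube([28, 1027, 169]);
translate([472, 261, 349]) cube([72, 1167, 25]);
translate([596, 261, 349]) cube([72, 1167, 25]);
translate([720, 261, 349]) cube([72, 1167, 25]);
translate([844, 261, 349]) cube([72, 1167, 25]);
translate([968, 261, 349]) cube([72, 1167, 25]);
translate([1092, 261, 349]) cube([72, 1167, 25]);
translate([1216, 261, 349]) cube([72, 1167, 25]);
translate([1340, 261, 349]) cube([72, 1167, 25]);
translate([1464, 261, 349]) cube([72, 1167, 25]);
translate([1588, 261, 349]) cube([72, 1167, 25]);
translate([1712, 261, 349]) cube([72, 1167, 25]);
translate([1836, 261, 349]) cube([72, 1167, 25]);
translate([1960, 261, 349]) cube([72, 1167, 25]);
translate([2084, 261, 349]) cube([72, 1167, 25]);


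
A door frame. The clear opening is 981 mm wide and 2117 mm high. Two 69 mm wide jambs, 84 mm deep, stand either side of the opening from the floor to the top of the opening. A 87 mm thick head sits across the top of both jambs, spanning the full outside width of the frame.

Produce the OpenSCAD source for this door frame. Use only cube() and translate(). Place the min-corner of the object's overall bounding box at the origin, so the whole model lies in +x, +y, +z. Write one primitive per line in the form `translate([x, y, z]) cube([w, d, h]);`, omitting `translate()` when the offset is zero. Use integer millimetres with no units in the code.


cube([69, 84, 2117]);
translate([1050, 0, 0]) cube([69, 84, 2117]);
translate([0, 0, 2117]) cube([1119, 84, 87]);


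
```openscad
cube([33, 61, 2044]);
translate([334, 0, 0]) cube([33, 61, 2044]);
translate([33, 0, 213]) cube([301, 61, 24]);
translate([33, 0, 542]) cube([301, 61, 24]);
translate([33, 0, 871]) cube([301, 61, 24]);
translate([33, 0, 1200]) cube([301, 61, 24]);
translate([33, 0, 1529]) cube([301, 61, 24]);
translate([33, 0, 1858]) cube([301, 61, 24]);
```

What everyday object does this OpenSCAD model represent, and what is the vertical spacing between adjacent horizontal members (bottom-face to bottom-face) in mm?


A ladder. The rung spacing is 329 mm.

Two tall 33×61 posts with 6 short bars between them — a ladder. Adjacent rungs sit at z = 213 and z = 542, so the spacing is 542 − 213 = 329 mm.


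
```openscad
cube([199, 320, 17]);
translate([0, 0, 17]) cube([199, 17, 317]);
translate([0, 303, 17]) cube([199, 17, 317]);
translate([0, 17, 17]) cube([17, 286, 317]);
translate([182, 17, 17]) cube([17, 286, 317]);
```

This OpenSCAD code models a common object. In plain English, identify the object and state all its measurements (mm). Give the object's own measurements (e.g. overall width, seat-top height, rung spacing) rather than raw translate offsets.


An open-topped rectangular box: outside dimensions 199×320×334 mm, with a uniform wall and base thickness of 17 mm. The base is a full 199×320 slab on the floor; four walls sit on top of the base. The front and back walls (the −y and +y sides) span the full width; the two side walls fit between them.


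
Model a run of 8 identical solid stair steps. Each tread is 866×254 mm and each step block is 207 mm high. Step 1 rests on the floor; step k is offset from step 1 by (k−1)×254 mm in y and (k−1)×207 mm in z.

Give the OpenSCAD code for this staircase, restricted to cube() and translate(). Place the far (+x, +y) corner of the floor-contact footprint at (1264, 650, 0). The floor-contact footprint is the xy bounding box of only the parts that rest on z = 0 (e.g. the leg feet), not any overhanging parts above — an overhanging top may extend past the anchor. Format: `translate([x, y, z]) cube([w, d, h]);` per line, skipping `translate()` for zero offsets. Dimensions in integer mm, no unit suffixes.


translate([398, 396, 0]) cube([866, 254, 207]);
translate([398, 650, 207]) cube([866, 254, 207]);
translate([398, 904, 414]) cube([866, 254, 207]);
translate([398, 1158, 621]) cube([866, 254, 207]);
translate([398, 1412, 828]) cube([866, 254, 207]);
translate([398, 1666, 1035]) cube([866, 254, 207]);
translate([398, 1920, 1242]) cube([866, 254, 207]);
translate([398, 2174, 1449]) cube([866, 254, 207]);


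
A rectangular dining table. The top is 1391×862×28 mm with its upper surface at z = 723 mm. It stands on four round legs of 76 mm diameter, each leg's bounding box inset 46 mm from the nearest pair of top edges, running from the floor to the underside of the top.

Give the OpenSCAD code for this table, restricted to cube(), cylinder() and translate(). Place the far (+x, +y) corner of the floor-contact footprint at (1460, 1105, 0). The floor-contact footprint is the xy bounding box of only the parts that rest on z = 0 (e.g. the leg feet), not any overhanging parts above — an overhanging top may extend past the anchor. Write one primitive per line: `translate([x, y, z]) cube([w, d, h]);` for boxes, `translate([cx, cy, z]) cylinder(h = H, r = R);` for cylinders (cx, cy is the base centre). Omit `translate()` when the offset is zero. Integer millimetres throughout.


translate([115, 289, 695]) cube([1391, 862, 28]);
translate([199, 373, 0]) cylinder(h = 695, r = 38);
translate([1422, 373, 0]) cylinder(h = 695, r = 38);
translate([199, 1067, 0]) cylinder(h = 695, r = 38);
translate([1422, 1067, 0]) cylinder(h = 695, r = 38);


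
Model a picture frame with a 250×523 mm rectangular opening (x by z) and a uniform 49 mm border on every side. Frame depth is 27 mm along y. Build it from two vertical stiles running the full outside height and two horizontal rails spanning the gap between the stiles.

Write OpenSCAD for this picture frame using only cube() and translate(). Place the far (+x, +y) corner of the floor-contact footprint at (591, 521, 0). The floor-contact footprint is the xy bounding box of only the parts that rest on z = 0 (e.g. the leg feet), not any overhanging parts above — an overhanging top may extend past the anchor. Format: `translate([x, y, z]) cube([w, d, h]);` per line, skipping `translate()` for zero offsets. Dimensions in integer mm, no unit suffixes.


translate([243, 494, 0]) cube([49, 27, 621]);
translate([542, 494, 0]) cube([49, 27, 621]);
translate([292, 494, 0]) cube([250, 27, 49]);
translate([292, 494, 572]) cube([250, 27, 49]);


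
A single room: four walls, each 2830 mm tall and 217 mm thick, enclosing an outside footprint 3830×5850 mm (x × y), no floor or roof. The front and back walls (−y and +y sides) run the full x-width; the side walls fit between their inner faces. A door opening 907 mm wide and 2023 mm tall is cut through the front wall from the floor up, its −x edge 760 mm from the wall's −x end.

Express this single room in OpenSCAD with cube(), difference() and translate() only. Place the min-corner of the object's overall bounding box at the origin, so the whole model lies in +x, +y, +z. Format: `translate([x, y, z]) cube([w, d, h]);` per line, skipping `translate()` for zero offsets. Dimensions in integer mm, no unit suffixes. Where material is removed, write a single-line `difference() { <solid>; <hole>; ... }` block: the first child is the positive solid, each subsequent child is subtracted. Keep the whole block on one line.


difference() { cube([3830, 217, 2830]); translate([760, 0, 0]) cube([907, 217, 2023]); }
translate([0, 5633, 0]) cube([3830, 217, 2830]);
translate([0, 217, 0]) cube([217, 5416, 2830]);
translate([3613, 217, 0]) cube([217, 5416, 2830]);


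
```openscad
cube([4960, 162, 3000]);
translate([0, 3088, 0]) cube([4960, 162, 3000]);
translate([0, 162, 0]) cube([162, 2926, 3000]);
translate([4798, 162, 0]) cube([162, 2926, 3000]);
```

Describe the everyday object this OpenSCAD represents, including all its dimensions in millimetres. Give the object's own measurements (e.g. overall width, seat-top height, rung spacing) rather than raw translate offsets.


The wall frame of a small rectangular building: four walls, each 3000 mm tall and 162 mm thick, enclosing a footprint 4960 mm (x) by 3250 mm (y) outside-to-outside, with no floor or roof. The front and back walls (the −y and +y sides) span the full width; the two side walls fit between them.


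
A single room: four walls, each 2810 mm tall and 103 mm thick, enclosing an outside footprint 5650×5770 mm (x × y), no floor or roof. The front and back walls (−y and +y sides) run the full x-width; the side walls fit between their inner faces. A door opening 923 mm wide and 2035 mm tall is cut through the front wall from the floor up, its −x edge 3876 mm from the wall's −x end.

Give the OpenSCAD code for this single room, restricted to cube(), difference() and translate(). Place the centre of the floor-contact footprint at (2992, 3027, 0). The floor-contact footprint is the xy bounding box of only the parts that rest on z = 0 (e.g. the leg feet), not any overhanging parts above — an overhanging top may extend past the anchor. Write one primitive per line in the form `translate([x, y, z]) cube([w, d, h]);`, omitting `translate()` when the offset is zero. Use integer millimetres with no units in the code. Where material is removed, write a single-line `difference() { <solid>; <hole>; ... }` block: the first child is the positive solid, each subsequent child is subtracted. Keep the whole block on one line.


difference() { translate([167, 142, 0]) cube([5650, 103, 2810]); translate([4043, 142, 0]) cube([923, 103, 2035]); }
translate([167, 5809, 0]) cube([5650, 103, 2810]);
translate([167, 245, 0]) cube([103, 5564, 2810]);
translate([5714, 245, 0]) cube([103, 5564, 2810]);


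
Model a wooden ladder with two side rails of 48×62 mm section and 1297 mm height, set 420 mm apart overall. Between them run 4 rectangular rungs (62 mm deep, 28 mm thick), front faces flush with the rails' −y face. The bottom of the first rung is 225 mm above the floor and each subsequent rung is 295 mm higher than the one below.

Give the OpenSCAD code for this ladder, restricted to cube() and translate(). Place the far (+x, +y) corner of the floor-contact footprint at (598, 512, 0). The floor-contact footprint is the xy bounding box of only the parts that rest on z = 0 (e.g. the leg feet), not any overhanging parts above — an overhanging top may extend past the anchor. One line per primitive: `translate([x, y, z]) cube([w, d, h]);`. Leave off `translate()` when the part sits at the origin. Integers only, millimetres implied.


translate([178, 450, 0]) cube([48, 62, 1297]);
translate([550, 450, 0]) cube([48, 62, 1297]);
translate([226, 450, 225]) cube([324, 62, 28]);
translate([226, 450, 520]) cube([324, 62, 28]);
translate([226, 450, 815]) cube([324, 62, 28]);
translate([226, 450, 1110]) cube([324, 62, 28]);


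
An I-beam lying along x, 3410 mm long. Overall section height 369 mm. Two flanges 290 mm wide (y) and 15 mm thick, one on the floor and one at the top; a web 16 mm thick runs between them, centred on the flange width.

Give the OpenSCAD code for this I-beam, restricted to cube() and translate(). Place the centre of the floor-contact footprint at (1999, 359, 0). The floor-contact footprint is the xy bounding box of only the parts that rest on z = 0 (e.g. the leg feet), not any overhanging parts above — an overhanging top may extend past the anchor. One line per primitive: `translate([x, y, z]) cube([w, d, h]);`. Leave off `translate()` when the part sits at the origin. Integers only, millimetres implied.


translate([294, 214, 0]) cube([3410, 290, 15]);
translate([294, 351, 15]) cube([3410, 16, 339]);
translate([294, 214, 354]) cube([3410, 290, 15]);


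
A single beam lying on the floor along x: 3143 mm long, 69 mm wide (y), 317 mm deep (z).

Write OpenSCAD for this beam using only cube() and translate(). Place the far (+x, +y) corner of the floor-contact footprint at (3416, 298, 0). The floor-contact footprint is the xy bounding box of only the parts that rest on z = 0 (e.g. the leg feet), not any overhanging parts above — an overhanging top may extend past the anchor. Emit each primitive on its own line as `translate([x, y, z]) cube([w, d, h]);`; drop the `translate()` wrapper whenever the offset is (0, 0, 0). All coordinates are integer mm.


translate([273, 229, 0]) cube([3143, 69, 317]);


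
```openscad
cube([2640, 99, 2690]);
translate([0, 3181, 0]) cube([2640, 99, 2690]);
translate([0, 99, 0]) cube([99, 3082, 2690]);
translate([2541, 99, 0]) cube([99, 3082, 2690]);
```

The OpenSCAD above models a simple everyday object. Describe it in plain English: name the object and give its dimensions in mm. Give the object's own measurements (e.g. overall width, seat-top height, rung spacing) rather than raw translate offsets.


The wall frame of a small rectangular building: four walls, each 2690 mm tall and 99 mm thick, enclosing a footprint 2640 mm (x) by 3280 mm (y) outside-to-outside, with no floor or roof. The front and back walls (the −y and +y sides) span the full width; the two side walls fit between them.


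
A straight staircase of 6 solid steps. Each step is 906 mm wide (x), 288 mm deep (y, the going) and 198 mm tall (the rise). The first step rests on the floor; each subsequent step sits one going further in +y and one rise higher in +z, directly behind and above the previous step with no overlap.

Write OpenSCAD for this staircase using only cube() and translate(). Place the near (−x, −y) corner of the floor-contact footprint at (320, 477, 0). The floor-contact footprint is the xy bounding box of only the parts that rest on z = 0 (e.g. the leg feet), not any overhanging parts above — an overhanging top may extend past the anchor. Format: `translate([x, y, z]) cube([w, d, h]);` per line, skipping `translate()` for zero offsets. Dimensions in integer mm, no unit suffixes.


translate([320, 477, 0]) cube([906, 288, 198]);
translate([320, 765, 198]) cube([906, 288, 198]);
translate([320, 1053, 396]) cube([906, 288, 198]);
translate([320, 1341, 594]) cube([906, 288, 198]);
translate([320, 1629, 792]) cube([906, 288, 198]);
translate([320, 1917, 990]) cube([906, 288, 198]);


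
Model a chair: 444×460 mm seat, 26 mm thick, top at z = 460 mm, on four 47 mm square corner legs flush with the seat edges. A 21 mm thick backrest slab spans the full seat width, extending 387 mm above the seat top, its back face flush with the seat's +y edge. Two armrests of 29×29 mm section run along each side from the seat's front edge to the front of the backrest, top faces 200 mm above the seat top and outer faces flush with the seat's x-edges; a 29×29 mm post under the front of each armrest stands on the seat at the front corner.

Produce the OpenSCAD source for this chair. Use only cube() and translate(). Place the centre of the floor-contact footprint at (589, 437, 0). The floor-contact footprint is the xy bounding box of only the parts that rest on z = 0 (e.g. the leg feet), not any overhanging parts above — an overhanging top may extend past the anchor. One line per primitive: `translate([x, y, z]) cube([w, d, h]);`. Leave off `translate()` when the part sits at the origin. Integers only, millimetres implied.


// leg_h = 460 - 26 = 434
// arm post h = 200 - 29 = 171
translate([367, 207, 434]) cube([444, 460, 26]);
translate([367, 207, 0]) cube([47, 47, 434]);
translate([764, 207, 0]) cube([47, 47, 434]);
translate([367, 620, 0]) cube([47, 47, 434]);
translate([764, 620, 0]) cube([47, 47, 434]);
translate([367, 646, 460]) cube([444, 21, 387]);
translate([367, 207, 631]) cube([29, 439, 29]);
translate([782, 207, 631]) cube([29, 439, 29]);
translate([367, 207, 460]) cube([29, 29, 171]);
translate([782, 207, 460]) cube([29, 29, 171]);


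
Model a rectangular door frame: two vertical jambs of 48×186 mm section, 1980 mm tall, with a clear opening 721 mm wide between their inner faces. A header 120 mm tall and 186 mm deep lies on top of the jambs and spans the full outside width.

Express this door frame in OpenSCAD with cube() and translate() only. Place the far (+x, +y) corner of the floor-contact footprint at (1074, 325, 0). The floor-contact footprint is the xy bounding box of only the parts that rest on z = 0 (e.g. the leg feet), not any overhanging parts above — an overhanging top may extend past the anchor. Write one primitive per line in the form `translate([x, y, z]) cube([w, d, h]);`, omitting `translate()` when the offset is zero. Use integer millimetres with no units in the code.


translate([257, 139, 0]) cube([48, 186, 1980]);
translate([1026, 139, 0]) cube([48, 186, 1980]);
translate([257, 139, 1980]) cube([817, 186, 120]);


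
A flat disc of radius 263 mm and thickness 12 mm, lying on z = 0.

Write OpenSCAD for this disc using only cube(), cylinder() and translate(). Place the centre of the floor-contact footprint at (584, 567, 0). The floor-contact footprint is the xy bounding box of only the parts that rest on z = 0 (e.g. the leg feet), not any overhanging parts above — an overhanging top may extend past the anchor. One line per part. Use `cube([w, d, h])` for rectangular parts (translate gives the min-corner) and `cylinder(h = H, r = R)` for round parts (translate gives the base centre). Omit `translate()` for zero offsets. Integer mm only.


translate([584, 567, 0]) cylinder(h = 12, r = 263);


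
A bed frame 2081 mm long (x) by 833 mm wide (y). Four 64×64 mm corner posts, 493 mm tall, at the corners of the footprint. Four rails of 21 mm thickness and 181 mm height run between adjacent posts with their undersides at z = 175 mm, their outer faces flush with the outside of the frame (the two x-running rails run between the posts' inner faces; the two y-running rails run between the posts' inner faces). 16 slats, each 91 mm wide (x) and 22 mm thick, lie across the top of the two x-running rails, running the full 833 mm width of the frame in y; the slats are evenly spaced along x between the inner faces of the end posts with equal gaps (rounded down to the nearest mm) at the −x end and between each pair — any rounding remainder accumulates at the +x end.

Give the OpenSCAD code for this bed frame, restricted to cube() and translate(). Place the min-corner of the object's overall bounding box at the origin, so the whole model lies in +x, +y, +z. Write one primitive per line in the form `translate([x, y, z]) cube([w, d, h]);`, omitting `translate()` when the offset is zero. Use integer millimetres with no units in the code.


// slat z = rail_z + rail_h = 175 + 181 = 356
// slat gap = ⌊(1953 − 16·91) / 17⌋ = 29
cube([64, 64, 493]);
translate([0, 769, 0]) cube([64, 64, 493]);
translate([2017, 0, 0]) cube([64, 64, 493]);
translate([2017, 769, 0]) cube([64, 64, 493]);
translate([64, 0, 175]) cube([1953, 21, 181]);
translate([64, 812, 175]) cube([1953, 21, 181]);
translate([0, 64, 175]) cube([21, 705, 181]);
translate([2060, 64, 175]) cube([21, 705, 181]);
translate([93, 0, 356]) cube([91, 833, 22]);
translate([213, 0, 356]) cube([91, 833, 22]);
translate([333, 0, 356]) cube([91, 833, 22]);
translate([453, 0, 356]) cube([91, 833, 22]);
translate([573, 0, 356]) cube([91, 833, 22]);
translate([693, 0, 356]) cube([91, 833, 22]);
translate([813, 0, 356]) cube([91, 833, 22]);
translate([933, 0, 356]) cube([91, 833, 22]);
translate([1053, 0, 356]) cube([91, 833, 22]);
translate([1173, 0, 356]) cube([91, 833, 22]);
translate([1293, 0, 356]) cube([91, 833, 22]);
translate([1413, 0, 356]) cube([91, 833, 22]);
translate([1533, 0, 356]) cube([91, 833, 22]);
translate([1653, 0, 356]) cube([91, 833, 22]);
translate([1773, 0, 356]) cube([91, 833, 22]);
translate([1893, 0, 356]) cube([91, 833, 22]);


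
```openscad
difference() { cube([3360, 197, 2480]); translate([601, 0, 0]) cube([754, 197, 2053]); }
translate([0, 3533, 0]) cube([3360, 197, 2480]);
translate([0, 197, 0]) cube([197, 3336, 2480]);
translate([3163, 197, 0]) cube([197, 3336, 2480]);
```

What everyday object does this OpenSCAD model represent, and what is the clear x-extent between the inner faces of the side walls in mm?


A single room. The interior width is 2966 mm.

Four walls enclosing a rectangle with a door in the front wall — a room. Outside width 3360 minus two 197 mm walls gives 2966 mm.


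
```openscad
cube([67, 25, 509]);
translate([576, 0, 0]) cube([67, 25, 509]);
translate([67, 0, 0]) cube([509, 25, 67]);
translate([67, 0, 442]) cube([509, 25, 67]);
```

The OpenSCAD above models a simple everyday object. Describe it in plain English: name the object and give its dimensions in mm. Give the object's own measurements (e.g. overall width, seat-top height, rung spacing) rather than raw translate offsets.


A rectangular picture frame lying in the x–z plane (depth along y). The opening is 509 mm wide (x) by 375 mm tall (z), surrounded by a border 67 mm wide on all four sides. The frame is 25 mm deep and is made of two full-height vertical stiles with two horizontal rails fitted between them.


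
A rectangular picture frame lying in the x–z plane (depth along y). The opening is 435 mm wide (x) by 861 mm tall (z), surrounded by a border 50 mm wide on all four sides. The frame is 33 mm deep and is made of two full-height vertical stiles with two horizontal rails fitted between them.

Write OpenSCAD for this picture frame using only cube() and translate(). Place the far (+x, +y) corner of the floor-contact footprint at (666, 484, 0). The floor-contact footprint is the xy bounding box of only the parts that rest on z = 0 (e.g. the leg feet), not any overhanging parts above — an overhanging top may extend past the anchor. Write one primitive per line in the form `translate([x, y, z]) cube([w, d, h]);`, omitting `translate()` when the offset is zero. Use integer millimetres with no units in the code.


translate([131, 451, 0]) cube([50, 33, 961]);
translate([616, 451, 0]) cube([50, 33, 961]);
translate([181, 451, 0]) cube([435, 33, 50]);
translate([181, 451, 911]) cube([435, 33, 50]);


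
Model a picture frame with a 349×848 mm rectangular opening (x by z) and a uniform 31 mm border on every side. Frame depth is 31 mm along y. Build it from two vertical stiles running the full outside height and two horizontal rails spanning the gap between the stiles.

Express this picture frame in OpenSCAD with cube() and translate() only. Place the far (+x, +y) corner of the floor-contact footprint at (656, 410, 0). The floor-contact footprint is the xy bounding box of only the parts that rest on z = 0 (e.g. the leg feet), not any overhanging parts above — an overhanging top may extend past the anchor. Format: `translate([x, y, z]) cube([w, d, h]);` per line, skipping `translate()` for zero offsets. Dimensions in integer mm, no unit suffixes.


translate([245, 379, 0]) cube([31, 31, 910]);
translate([625, 379, 0]) cube([31, 31, 910]);
translate([276, 379, 0]) cube([349, 31, 31]);
translate([276, 379, 879]) cube([349, 31, 31]);
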